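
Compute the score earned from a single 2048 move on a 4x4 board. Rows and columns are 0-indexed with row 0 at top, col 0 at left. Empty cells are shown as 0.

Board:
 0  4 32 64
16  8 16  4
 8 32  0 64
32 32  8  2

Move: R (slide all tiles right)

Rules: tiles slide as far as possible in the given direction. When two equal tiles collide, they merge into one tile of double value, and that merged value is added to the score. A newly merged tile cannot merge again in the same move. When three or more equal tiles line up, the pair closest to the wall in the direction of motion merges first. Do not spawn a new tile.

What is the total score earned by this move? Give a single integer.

Slide right:
row 0: [0, 4, 32, 64] -> [0, 4, 32, 64]  score +0 (running 0)
row 1: [16, 8, 16, 4] -> [16, 8, 16, 4]  score +0 (running 0)
row 2: [8, 32, 0, 64] -> [0, 8, 32, 64]  score +0 (running 0)
row 3: [32, 32, 8, 2] -> [0, 64, 8, 2]  score +64 (running 64)
Board after move:
 0  4 32 64
16  8 16  4
 0  8 32 64
 0 64  8  2

Answer: 64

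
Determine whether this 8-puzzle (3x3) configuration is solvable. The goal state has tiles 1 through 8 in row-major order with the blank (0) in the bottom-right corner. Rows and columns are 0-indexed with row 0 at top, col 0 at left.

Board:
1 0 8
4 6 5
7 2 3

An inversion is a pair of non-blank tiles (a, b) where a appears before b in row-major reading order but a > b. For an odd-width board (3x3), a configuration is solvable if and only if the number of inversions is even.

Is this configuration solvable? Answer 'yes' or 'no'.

Inversions (pairs i<j in row-major order where tile[i] > tile[j] > 0): 15
15 is odd, so the puzzle is not solvable.

Answer: no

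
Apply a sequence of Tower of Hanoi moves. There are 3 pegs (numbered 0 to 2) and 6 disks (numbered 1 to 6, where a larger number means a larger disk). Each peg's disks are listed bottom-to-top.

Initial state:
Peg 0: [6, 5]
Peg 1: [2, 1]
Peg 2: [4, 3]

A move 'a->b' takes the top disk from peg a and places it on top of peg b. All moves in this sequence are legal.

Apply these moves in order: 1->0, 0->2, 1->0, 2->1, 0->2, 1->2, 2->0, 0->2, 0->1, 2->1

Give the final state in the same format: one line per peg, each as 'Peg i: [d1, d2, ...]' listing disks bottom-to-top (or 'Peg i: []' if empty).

After move 1 (1->0):
Peg 0: [6, 5, 1]
Peg 1: [2]
Peg 2: [4, 3]

After move 2 (0->2):
Peg 0: [6, 5]
Peg 1: [2]
Peg 2: [4, 3, 1]

After move 3 (1->0):
Peg 0: [6, 5, 2]
Peg 1: []
Peg 2: [4, 3, 1]

After move 4 (2->1):
Peg 0: [6, 5, 2]
Peg 1: [1]
Peg 2: [4, 3]

After move 5 (0->2):
Peg 0: [6, 5]
Peg 1: [1]
Peg 2: [4, 3, 2]

After move 6 (1->2):
Peg 0: [6, 5]
Peg 1: []
Peg 2: [4, 3, 2, 1]

After move 7 (2->0):
Peg 0: [6, 5, 1]
Peg 1: []
Peg 2: [4, 3, 2]

After move 8 (0->2):
Peg 0: [6, 5]
Peg 1: []
Peg 2: [4, 3, 2, 1]

After move 9 (0->1):
Peg 0: [6]
Peg 1: [5]
Peg 2: [4, 3, 2, 1]

After move 10 (2->1):
Peg 0: [6]
Peg 1: [5, 1]
Peg 2: [4, 3, 2]

Answer: Peg 0: [6]
Peg 1: [5, 1]
Peg 2: [4, 3, 2]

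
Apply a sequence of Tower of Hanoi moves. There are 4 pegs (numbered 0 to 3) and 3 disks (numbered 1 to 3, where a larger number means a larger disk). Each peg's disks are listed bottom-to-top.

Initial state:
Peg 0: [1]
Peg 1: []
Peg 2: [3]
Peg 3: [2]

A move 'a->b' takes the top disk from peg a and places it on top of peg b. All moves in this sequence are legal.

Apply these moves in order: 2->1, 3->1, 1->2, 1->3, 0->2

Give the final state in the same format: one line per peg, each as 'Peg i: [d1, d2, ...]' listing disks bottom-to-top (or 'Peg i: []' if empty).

Answer: Peg 0: []
Peg 1: []
Peg 2: [2, 1]
Peg 3: [3]

Derivation:
After move 1 (2->1):
Peg 0: [1]
Peg 1: [3]
Peg 2: []
Peg 3: [2]

After move 2 (3->1):
Peg 0: [1]
Peg 1: [3, 2]
Peg 2: []
Peg 3: []

After move 3 (1->2):
Peg 0: [1]
Peg 1: [3]
Peg 2: [2]
Peg 3: []

After move 4 (1->3):
Peg 0: [1]
Peg 1: []
Peg 2: [2]
Peg 3: [3]

After move 5 (0->2):
Peg 0: []
Peg 1: []
Peg 2: [2, 1]
Peg 3: [3]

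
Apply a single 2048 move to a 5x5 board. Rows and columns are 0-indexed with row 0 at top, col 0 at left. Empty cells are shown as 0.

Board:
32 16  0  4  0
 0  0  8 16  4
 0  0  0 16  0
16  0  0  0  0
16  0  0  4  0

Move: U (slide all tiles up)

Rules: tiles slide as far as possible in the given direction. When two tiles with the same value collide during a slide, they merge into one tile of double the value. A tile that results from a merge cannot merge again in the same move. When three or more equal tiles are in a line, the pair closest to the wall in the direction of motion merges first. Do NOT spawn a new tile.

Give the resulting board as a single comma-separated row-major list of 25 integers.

Slide up:
col 0: [32, 0, 0, 16, 16] -> [32, 32, 0, 0, 0]
col 1: [16, 0, 0, 0, 0] -> [16, 0, 0, 0, 0]
col 2: [0, 8, 0, 0, 0] -> [8, 0, 0, 0, 0]
col 3: [4, 16, 16, 0, 4] -> [4, 32, 4, 0, 0]
col 4: [0, 4, 0, 0, 0] -> [4, 0, 0, 0, 0]

Answer: 32, 16, 8, 4, 4, 32, 0, 0, 32, 0, 0, 0, 0, 4, 0, 0, 0, 0, 0, 0, 0, 0, 0, 0, 0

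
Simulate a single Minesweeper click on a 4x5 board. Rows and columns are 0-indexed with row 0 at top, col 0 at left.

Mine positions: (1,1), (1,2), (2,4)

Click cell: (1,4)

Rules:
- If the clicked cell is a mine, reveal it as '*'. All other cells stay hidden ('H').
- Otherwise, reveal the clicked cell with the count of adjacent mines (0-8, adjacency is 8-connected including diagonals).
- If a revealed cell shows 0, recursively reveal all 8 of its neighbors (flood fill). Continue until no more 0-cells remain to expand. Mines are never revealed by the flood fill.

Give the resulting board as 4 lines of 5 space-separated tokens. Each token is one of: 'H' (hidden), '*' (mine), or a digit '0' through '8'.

H H H H H
H H H H 1
H H H H H
H H H H H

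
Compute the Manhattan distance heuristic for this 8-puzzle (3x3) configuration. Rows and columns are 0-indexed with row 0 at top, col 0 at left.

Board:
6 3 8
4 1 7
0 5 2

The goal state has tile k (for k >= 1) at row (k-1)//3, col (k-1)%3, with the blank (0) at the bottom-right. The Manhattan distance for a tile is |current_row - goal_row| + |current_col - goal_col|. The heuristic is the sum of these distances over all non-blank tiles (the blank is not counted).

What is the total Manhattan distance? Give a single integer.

Answer: 16

Derivation:
Tile 6: (0,0)->(1,2) = 3
Tile 3: (0,1)->(0,2) = 1
Tile 8: (0,2)->(2,1) = 3
Tile 4: (1,0)->(1,0) = 0
Tile 1: (1,1)->(0,0) = 2
Tile 7: (1,2)->(2,0) = 3
Tile 5: (2,1)->(1,1) = 1
Tile 2: (2,2)->(0,1) = 3
Sum: 3 + 1 + 3 + 0 + 2 + 3 + 1 + 3 = 16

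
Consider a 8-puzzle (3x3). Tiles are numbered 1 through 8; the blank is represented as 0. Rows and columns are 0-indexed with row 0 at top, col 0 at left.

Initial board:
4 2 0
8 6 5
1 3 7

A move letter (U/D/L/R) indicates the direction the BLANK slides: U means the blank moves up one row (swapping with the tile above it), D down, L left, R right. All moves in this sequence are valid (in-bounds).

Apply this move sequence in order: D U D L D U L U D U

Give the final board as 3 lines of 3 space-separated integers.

After move 1 (D):
4 2 5
8 6 0
1 3 7

After move 2 (U):
4 2 0
8 6 5
1 3 7

After move 3 (D):
4 2 5
8 6 0
1 3 7

After move 4 (L):
4 2 5
8 0 6
1 3 7

After move 5 (D):
4 2 5
8 3 6
1 0 7

After move 6 (U):
4 2 5
8 0 6
1 3 7

After move 7 (L):
4 2 5
0 8 6
1 3 7

After move 8 (U):
0 2 5
4 8 6
1 3 7

After move 9 (D):
4 2 5
0 8 6
1 3 7

After move 10 (U):
0 2 5
4 8 6
1 3 7

Answer: 0 2 5
4 8 6
1 3 7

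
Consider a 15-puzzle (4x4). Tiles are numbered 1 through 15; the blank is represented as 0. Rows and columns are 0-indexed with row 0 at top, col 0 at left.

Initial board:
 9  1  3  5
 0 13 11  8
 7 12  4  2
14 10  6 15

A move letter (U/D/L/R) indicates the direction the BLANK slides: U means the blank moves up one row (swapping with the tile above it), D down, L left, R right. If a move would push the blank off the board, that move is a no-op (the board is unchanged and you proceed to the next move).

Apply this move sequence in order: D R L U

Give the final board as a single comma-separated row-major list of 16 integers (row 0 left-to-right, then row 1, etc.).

After move 1 (D):
 9  1  3  5
 7 13 11  8
 0 12  4  2
14 10  6 15

After move 2 (R):
 9  1  3  5
 7 13 11  8
12  0  4  2
14 10  6 15

After move 3 (L):
 9  1  3  5
 7 13 11  8
 0 12  4  2
14 10  6 15

After move 4 (U):
 9  1  3  5
 0 13 11  8
 7 12  4  2
14 10  6 15

Answer: 9, 1, 3, 5, 0, 13, 11, 8, 7, 12, 4, 2, 14, 10, 6, 15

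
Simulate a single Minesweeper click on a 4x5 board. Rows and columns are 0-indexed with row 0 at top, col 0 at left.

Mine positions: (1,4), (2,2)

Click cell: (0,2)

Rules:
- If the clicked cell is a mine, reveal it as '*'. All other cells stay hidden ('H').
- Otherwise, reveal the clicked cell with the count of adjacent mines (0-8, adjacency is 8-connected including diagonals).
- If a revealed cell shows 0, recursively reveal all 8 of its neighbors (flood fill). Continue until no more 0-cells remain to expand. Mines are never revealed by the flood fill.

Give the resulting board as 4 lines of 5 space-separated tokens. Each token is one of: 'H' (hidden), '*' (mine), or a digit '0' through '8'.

0 0 0 1 H
0 1 1 2 H
0 1 H H H
0 1 H H H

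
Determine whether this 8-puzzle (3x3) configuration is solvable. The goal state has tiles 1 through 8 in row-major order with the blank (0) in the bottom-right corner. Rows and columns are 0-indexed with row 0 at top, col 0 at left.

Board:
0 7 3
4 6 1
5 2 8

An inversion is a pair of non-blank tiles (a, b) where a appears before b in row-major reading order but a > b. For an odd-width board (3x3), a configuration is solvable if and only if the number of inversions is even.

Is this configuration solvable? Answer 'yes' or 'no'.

Inversions (pairs i<j in row-major order where tile[i] > tile[j] > 0): 14
14 is even, so the puzzle is solvable.

Answer: yes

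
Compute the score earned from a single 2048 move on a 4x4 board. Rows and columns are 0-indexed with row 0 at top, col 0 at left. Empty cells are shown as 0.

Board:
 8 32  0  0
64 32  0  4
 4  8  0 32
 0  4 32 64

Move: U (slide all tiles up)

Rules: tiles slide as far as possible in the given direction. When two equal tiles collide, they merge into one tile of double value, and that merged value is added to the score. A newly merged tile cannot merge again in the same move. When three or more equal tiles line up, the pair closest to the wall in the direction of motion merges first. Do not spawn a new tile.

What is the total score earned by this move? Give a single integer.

Answer: 64

Derivation:
Slide up:
col 0: [8, 64, 4, 0] -> [8, 64, 4, 0]  score +0 (running 0)
col 1: [32, 32, 8, 4] -> [64, 8, 4, 0]  score +64 (running 64)
col 2: [0, 0, 0, 32] -> [32, 0, 0, 0]  score +0 (running 64)
col 3: [0, 4, 32, 64] -> [4, 32, 64, 0]  score +0 (running 64)
Board after move:
 8 64 32  4
64  8  0 32
 4  4  0 64
 0  0  0  0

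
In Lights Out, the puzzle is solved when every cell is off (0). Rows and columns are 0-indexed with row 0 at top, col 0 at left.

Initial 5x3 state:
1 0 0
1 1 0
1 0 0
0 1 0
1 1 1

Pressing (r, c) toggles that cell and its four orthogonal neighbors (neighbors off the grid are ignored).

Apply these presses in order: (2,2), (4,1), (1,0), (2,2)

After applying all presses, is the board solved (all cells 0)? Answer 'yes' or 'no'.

Answer: yes

Derivation:
After press 1 at (2,2):
1 0 0
1 1 1
1 1 1
0 1 1
1 1 1

After press 2 at (4,1):
1 0 0
1 1 1
1 1 1
0 0 1
0 0 0

After press 3 at (1,0):
0 0 0
0 0 1
0 1 1
0 0 1
0 0 0

After press 4 at (2,2):
0 0 0
0 0 0
0 0 0
0 0 0
0 0 0

Lights still on: 0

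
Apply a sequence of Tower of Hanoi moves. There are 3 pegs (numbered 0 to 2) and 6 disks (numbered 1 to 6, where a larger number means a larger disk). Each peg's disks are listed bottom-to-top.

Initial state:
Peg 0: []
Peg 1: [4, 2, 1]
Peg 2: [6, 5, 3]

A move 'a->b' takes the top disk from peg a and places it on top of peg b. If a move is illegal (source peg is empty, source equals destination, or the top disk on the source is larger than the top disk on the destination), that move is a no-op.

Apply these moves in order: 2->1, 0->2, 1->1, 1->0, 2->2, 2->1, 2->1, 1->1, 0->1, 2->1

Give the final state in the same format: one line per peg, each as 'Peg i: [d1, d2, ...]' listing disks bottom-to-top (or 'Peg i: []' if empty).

After move 1 (2->1):
Peg 0: []
Peg 1: [4, 2, 1]
Peg 2: [6, 5, 3]

After move 2 (0->2):
Peg 0: []
Peg 1: [4, 2, 1]
Peg 2: [6, 5, 3]

After move 3 (1->1):
Peg 0: []
Peg 1: [4, 2, 1]
Peg 2: [6, 5, 3]

After move 4 (1->0):
Peg 0: [1]
Peg 1: [4, 2]
Peg 2: [6, 5, 3]

After move 5 (2->2):
Peg 0: [1]
Peg 1: [4, 2]
Peg 2: [6, 5, 3]

After move 6 (2->1):
Peg 0: [1]
Peg 1: [4, 2]
Peg 2: [6, 5, 3]

After move 7 (2->1):
Peg 0: [1]
Peg 1: [4, 2]
Peg 2: [6, 5, 3]

After move 8 (1->1):
Peg 0: [1]
Peg 1: [4, 2]
Peg 2: [6, 5, 3]

After move 9 (0->1):
Peg 0: []
Peg 1: [4, 2, 1]
Peg 2: [6, 5, 3]

After move 10 (2->1):
Peg 0: []
Peg 1: [4, 2, 1]
Peg 2: [6, 5, 3]

Answer: Peg 0: []
Peg 1: [4, 2, 1]
Peg 2: [6, 5, 3]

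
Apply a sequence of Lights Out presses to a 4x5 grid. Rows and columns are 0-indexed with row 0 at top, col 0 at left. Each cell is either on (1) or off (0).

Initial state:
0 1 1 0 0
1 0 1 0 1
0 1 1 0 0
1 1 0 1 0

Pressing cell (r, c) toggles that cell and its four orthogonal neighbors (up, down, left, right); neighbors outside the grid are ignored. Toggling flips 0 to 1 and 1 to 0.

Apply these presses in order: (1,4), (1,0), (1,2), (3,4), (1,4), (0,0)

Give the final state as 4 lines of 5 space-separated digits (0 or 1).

Answer: 0 0 0 0 0
1 0 0 1 1
1 1 0 0 1
1 1 0 0 1

Derivation:
After press 1 at (1,4):
0 1 1 0 1
1 0 1 1 0
0 1 1 0 1
1 1 0 1 0

After press 2 at (1,0):
1 1 1 0 1
0 1 1 1 0
1 1 1 0 1
1 1 0 1 0

After press 3 at (1,2):
1 1 0 0 1
0 0 0 0 0
1 1 0 0 1
1 1 0 1 0

After press 4 at (3,4):
1 1 0 0 1
0 0 0 0 0
1 1 0 0 0
1 1 0 0 1

After press 5 at (1,4):
1 1 0 0 0
0 0 0 1 1
1 1 0 0 1
1 1 0 0 1

After press 6 at (0,0):
0 0 0 0 0
1 0 0 1 1
1 1 0 0 1
1 1 0 0 1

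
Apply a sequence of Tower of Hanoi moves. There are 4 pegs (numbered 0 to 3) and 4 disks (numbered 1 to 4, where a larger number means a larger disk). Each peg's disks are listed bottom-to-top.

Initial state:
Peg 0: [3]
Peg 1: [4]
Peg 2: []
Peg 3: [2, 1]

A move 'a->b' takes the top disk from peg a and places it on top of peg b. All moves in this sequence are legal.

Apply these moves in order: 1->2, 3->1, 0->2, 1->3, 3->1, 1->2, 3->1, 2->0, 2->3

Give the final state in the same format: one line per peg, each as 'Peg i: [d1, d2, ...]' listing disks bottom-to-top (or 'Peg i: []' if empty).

After move 1 (1->2):
Peg 0: [3]
Peg 1: []
Peg 2: [4]
Peg 3: [2, 1]

After move 2 (3->1):
Peg 0: [3]
Peg 1: [1]
Peg 2: [4]
Peg 3: [2]

After move 3 (0->2):
Peg 0: []
Peg 1: [1]
Peg 2: [4, 3]
Peg 3: [2]

After move 4 (1->3):
Peg 0: []
Peg 1: []
Peg 2: [4, 3]
Peg 3: [2, 1]

After move 5 (3->1):
Peg 0: []
Peg 1: [1]
Peg 2: [4, 3]
Peg 3: [2]

After move 6 (1->2):
Peg 0: []
Peg 1: []
Peg 2: [4, 3, 1]
Peg 3: [2]

After move 7 (3->1):
Peg 0: []
Peg 1: [2]
Peg 2: [4, 3, 1]
Peg 3: []

After move 8 (2->0):
Peg 0: [1]
Peg 1: [2]
Peg 2: [4, 3]
Peg 3: []

After move 9 (2->3):
Peg 0: [1]
Peg 1: [2]
Peg 2: [4]
Peg 3: [3]

Answer: Peg 0: [1]
Peg 1: [2]
Peg 2: [4]
Peg 3: [3]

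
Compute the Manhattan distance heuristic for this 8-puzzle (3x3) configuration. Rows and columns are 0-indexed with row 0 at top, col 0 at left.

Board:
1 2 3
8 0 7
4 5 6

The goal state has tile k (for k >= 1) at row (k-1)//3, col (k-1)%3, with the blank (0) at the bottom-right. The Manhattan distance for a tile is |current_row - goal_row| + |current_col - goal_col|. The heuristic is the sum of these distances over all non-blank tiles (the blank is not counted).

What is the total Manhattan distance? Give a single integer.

Answer: 8

Derivation:
Tile 1: (0,0)->(0,0) = 0
Tile 2: (0,1)->(0,1) = 0
Tile 3: (0,2)->(0,2) = 0
Tile 8: (1,0)->(2,1) = 2
Tile 7: (1,2)->(2,0) = 3
Tile 4: (2,0)->(1,0) = 1
Tile 5: (2,1)->(1,1) = 1
Tile 6: (2,2)->(1,2) = 1
Sum: 0 + 0 + 0 + 2 + 3 + 1 + 1 + 1 = 8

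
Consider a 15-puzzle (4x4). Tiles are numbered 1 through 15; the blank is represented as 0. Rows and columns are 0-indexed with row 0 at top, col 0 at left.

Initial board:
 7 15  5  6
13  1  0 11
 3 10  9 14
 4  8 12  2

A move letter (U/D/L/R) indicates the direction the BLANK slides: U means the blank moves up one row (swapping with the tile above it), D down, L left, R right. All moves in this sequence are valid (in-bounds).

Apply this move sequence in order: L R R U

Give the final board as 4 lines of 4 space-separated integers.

After move 1 (L):
 7 15  5  6
13  0  1 11
 3 10  9 14
 4  8 12  2

After move 2 (R):
 7 15  5  6
13  1  0 11
 3 10  9 14
 4  8 12  2

After move 3 (R):
 7 15  5  6
13  1 11  0
 3 10  9 14
 4  8 12  2

After move 4 (U):
 7 15  5  0
13  1 11  6
 3 10  9 14
 4  8 12  2

Answer:  7 15  5  0
13  1 11  6
 3 10  9 14
 4  8 12  2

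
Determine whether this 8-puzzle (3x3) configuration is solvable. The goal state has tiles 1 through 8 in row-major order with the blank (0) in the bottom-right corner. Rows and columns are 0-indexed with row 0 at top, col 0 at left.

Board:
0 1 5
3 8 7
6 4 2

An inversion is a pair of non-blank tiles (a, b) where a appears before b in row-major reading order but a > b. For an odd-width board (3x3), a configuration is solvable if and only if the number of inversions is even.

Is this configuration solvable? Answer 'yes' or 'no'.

Inversions (pairs i<j in row-major order where tile[i] > tile[j] > 0): 14
14 is even, so the puzzle is solvable.

Answer: yes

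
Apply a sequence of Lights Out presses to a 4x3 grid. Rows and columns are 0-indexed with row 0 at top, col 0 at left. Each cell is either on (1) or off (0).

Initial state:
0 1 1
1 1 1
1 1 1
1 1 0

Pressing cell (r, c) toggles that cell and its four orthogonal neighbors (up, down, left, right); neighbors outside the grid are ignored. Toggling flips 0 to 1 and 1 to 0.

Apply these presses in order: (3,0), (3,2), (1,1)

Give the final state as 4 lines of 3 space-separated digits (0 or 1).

Answer: 0 0 1
0 0 0
0 0 0
0 1 1

Derivation:
After press 1 at (3,0):
0 1 1
1 1 1
0 1 1
0 0 0

After press 2 at (3,2):
0 1 1
1 1 1
0 1 0
0 1 1

After press 3 at (1,1):
0 0 1
0 0 0
0 0 0
0 1 1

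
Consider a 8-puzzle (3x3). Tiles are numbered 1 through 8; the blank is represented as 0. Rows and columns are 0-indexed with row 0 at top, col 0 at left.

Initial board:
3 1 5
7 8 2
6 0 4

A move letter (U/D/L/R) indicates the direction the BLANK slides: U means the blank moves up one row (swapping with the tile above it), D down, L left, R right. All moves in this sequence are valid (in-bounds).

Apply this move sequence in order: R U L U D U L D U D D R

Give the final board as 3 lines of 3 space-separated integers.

Answer: 7 3 5
6 1 8
4 0 2

Derivation:
After move 1 (R):
3 1 5
7 8 2
6 4 0

After move 2 (U):
3 1 5
7 8 0
6 4 2

After move 3 (L):
3 1 5
7 0 8
6 4 2

After move 4 (U):
3 0 5
7 1 8
6 4 2

After move 5 (D):
3 1 5
7 0 8
6 4 2

After move 6 (U):
3 0 5
7 1 8
6 4 2

After move 7 (L):
0 3 5
7 1 8
6 4 2

After move 8 (D):
7 3 5
0 1 8
6 4 2

After move 9 (U):
0 3 5
7 1 8
6 4 2

After move 10 (D):
7 3 5
0 1 8
6 4 2

After move 11 (D):
7 3 5
6 1 8
0 4 2

After move 12 (R):
7 3 5
6 1 8
4 0 2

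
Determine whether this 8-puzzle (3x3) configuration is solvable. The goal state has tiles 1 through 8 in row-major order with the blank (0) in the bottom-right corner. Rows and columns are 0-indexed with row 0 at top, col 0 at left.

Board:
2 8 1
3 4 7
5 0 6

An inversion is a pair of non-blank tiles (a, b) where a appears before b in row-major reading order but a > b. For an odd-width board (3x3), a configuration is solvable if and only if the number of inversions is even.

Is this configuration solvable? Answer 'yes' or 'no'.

Inversions (pairs i<j in row-major order where tile[i] > tile[j] > 0): 9
9 is odd, so the puzzle is not solvable.

Answer: no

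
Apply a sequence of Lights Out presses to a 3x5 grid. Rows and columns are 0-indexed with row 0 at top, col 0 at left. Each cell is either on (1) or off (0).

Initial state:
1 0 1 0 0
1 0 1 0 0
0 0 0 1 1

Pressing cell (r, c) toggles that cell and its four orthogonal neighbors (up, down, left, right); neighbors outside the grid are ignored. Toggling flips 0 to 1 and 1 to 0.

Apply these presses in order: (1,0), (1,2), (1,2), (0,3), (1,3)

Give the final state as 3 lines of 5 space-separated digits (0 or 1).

After press 1 at (1,0):
0 0 1 0 0
0 1 1 0 0
1 0 0 1 1

After press 2 at (1,2):
0 0 0 0 0
0 0 0 1 0
1 0 1 1 1

After press 3 at (1,2):
0 0 1 0 0
0 1 1 0 0
1 0 0 1 1

After press 4 at (0,3):
0 0 0 1 1
0 1 1 1 0
1 0 0 1 1

After press 5 at (1,3):
0 0 0 0 1
0 1 0 0 1
1 0 0 0 1

Answer: 0 0 0 0 1
0 1 0 0 1
1 0 0 0 1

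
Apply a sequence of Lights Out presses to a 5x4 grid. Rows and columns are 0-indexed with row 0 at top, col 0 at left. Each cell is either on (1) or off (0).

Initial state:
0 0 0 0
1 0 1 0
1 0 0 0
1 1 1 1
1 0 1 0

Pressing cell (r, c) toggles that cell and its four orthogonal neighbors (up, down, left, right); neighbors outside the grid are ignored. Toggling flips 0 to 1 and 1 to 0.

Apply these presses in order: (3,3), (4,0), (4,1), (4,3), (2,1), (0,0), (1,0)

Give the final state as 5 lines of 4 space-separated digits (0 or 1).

After press 1 at (3,3):
0 0 0 0
1 0 1 0
1 0 0 1
1 1 0 0
1 0 1 1

After press 2 at (4,0):
0 0 0 0
1 0 1 0
1 0 0 1
0 1 0 0
0 1 1 1

After press 3 at (4,1):
0 0 0 0
1 0 1 0
1 0 0 1
0 0 0 0
1 0 0 1

After press 4 at (4,3):
0 0 0 0
1 0 1 0
1 0 0 1
0 0 0 1
1 0 1 0

After press 5 at (2,1):
0 0 0 0
1 1 1 0
0 1 1 1
0 1 0 1
1 0 1 0

After press 6 at (0,0):
1 1 0 0
0 1 1 0
0 1 1 1
0 1 0 1
1 0 1 0

After press 7 at (1,0):
0 1 0 0
1 0 1 0
1 1 1 1
0 1 0 1
1 0 1 0

Answer: 0 1 0 0
1 0 1 0
1 1 1 1
0 1 0 1
1 0 1 0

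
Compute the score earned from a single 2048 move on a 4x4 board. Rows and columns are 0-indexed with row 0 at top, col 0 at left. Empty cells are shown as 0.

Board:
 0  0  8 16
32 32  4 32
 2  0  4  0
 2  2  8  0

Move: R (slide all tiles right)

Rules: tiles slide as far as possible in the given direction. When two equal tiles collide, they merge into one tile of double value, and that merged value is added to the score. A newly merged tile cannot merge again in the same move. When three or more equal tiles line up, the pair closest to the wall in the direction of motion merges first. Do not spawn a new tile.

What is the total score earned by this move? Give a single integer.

Answer: 68

Derivation:
Slide right:
row 0: [0, 0, 8, 16] -> [0, 0, 8, 16]  score +0 (running 0)
row 1: [32, 32, 4, 32] -> [0, 64, 4, 32]  score +64 (running 64)
row 2: [2, 0, 4, 0] -> [0, 0, 2, 4]  score +0 (running 64)
row 3: [2, 2, 8, 0] -> [0, 0, 4, 8]  score +4 (running 68)
Board after move:
 0  0  8 16
 0 64  4 32
 0  0  2  4
 0  0  4  8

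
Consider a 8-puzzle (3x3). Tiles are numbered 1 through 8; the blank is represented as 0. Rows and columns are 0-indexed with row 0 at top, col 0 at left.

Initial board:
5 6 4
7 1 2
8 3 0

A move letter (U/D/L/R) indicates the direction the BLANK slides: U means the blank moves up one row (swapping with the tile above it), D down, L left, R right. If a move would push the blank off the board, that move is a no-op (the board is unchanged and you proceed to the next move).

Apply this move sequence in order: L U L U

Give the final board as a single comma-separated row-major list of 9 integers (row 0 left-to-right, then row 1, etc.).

Answer: 0, 6, 4, 5, 7, 2, 8, 1, 3

Derivation:
After move 1 (L):
5 6 4
7 1 2
8 0 3

After move 2 (U):
5 6 4
7 0 2
8 1 3

After move 3 (L):
5 6 4
0 7 2
8 1 3

After move 4 (U):
0 6 4
5 7 2
8 1 3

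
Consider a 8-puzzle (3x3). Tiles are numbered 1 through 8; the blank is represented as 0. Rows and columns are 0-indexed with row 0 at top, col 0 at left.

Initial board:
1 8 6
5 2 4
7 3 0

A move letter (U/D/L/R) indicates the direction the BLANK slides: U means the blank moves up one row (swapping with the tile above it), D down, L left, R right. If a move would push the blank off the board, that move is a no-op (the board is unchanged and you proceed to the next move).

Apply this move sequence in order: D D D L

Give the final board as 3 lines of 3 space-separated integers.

Answer: 1 8 6
5 2 4
7 0 3

Derivation:
After move 1 (D):
1 8 6
5 2 4
7 3 0

After move 2 (D):
1 8 6
5 2 4
7 3 0

After move 3 (D):
1 8 6
5 2 4
7 3 0

After move 4 (L):
1 8 6
5 2 4
7 0 3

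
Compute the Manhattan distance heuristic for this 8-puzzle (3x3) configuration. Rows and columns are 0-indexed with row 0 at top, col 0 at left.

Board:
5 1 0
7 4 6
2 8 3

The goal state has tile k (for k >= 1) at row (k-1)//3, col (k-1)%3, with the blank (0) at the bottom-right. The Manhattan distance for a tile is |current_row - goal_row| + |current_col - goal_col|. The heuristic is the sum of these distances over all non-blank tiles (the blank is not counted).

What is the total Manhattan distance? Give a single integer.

Tile 5: (0,0)->(1,1) = 2
Tile 1: (0,1)->(0,0) = 1
Tile 7: (1,0)->(2,0) = 1
Tile 4: (1,1)->(1,0) = 1
Tile 6: (1,2)->(1,2) = 0
Tile 2: (2,0)->(0,1) = 3
Tile 8: (2,1)->(2,1) = 0
Tile 3: (2,2)->(0,2) = 2
Sum: 2 + 1 + 1 + 1 + 0 + 3 + 0 + 2 = 10

Answer: 10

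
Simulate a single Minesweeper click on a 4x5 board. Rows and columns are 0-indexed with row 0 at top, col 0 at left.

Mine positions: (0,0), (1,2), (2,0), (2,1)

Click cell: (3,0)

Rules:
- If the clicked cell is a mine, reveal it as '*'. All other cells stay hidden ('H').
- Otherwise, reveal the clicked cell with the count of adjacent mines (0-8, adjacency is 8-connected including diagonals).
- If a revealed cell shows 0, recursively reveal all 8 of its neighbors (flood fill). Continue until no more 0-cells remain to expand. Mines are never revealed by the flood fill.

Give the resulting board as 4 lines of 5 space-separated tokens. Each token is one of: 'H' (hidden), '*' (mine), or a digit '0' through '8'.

H H H H H
H H H H H
H H H H H
2 H H H H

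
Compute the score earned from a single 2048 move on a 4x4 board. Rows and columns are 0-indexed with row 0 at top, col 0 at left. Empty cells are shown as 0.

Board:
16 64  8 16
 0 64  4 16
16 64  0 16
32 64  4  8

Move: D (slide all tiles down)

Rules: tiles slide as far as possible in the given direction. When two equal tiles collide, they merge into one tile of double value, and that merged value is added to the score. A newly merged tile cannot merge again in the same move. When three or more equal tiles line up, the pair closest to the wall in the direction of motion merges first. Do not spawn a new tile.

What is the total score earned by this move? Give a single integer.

Answer: 328

Derivation:
Slide down:
col 0: [16, 0, 16, 32] -> [0, 0, 32, 32]  score +32 (running 32)
col 1: [64, 64, 64, 64] -> [0, 0, 128, 128]  score +256 (running 288)
col 2: [8, 4, 0, 4] -> [0, 0, 8, 8]  score +8 (running 296)
col 3: [16, 16, 16, 8] -> [0, 16, 32, 8]  score +32 (running 328)
Board after move:
  0   0   0   0
  0   0   0  16
 32 128   8  32
 32 128   8   8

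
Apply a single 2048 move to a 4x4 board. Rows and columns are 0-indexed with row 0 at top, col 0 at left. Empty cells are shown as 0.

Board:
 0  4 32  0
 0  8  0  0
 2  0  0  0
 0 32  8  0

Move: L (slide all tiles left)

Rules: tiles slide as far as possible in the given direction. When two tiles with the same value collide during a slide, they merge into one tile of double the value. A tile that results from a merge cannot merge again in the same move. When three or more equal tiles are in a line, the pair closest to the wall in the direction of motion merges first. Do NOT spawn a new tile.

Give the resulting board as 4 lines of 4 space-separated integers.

Slide left:
row 0: [0, 4, 32, 0] -> [4, 32, 0, 0]
row 1: [0, 8, 0, 0] -> [8, 0, 0, 0]
row 2: [2, 0, 0, 0] -> [2, 0, 0, 0]
row 3: [0, 32, 8, 0] -> [32, 8, 0, 0]

Answer:  4 32  0  0
 8  0  0  0
 2  0  0  0
32  8  0  0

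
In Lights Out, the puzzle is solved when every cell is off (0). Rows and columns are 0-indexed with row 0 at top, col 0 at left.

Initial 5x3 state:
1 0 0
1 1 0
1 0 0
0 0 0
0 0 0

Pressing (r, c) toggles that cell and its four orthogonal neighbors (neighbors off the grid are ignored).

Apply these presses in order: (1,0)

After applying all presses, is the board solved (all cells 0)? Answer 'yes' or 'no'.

After press 1 at (1,0):
0 0 0
0 0 0
0 0 0
0 0 0
0 0 0

Lights still on: 0

Answer: yes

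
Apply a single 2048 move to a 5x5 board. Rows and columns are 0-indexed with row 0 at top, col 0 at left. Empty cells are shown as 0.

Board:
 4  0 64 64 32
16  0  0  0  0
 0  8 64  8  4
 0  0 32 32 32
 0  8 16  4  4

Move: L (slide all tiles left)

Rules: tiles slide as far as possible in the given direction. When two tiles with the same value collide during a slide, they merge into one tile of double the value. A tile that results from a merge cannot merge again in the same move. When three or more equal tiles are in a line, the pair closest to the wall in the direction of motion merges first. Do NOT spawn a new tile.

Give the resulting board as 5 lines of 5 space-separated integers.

Answer:   4 128  32   0   0
 16   0   0   0   0
  8  64   8   4   0
 64  32   0   0   0
  8  16   8   0   0

Derivation:
Slide left:
row 0: [4, 0, 64, 64, 32] -> [4, 128, 32, 0, 0]
row 1: [16, 0, 0, 0, 0] -> [16, 0, 0, 0, 0]
row 2: [0, 8, 64, 8, 4] -> [8, 64, 8, 4, 0]
row 3: [0, 0, 32, 32, 32] -> [64, 32, 0, 0, 0]
row 4: [0, 8, 16, 4, 4] -> [8, 16, 8, 0, 0]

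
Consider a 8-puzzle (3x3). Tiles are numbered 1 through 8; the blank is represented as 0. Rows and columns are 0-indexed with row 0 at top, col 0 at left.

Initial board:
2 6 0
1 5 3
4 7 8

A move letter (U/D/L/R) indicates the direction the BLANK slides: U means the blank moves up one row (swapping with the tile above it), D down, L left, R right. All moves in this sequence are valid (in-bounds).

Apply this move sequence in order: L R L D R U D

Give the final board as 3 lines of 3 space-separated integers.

Answer: 2 5 6
1 3 0
4 7 8

Derivation:
After move 1 (L):
2 0 6
1 5 3
4 7 8

After move 2 (R):
2 6 0
1 5 3
4 7 8

After move 3 (L):
2 0 6
1 5 3
4 7 8

After move 4 (D):
2 5 6
1 0 3
4 7 8

After move 5 (R):
2 5 6
1 3 0
4 7 8

After move 6 (U):
2 5 0
1 3 6
4 7 8

After move 7 (D):
2 5 6
1 3 0
4 7 8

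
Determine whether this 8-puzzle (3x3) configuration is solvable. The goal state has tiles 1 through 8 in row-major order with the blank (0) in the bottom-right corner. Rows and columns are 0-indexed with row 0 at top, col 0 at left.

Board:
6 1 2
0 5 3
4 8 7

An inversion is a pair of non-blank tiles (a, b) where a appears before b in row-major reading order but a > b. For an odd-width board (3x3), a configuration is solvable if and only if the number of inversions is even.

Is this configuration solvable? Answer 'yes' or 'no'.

Answer: yes

Derivation:
Inversions (pairs i<j in row-major order where tile[i] > tile[j] > 0): 8
8 is even, so the puzzle is solvable.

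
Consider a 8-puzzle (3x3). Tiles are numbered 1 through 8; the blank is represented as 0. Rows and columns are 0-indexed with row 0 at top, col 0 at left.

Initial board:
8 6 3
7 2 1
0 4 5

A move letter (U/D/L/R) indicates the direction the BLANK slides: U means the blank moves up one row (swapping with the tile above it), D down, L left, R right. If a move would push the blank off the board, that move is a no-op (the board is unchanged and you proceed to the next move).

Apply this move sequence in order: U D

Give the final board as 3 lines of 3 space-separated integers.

Answer: 8 6 3
7 2 1
0 4 5

Derivation:
After move 1 (U):
8 6 3
0 2 1
7 4 5

After move 2 (D):
8 6 3
7 2 1
0 4 5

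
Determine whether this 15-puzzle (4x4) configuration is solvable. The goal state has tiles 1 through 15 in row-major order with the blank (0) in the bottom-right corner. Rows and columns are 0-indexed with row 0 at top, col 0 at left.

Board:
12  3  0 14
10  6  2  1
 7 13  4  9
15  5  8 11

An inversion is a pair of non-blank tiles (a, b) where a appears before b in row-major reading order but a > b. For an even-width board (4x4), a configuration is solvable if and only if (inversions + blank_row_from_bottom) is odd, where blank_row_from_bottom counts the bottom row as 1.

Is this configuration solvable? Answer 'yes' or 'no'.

Inversions: 49
Blank is in row 0 (0-indexed from top), which is row 4 counting from the bottom (bottom = 1).
49 + 4 = 53, which is odd, so the puzzle is solvable.

Answer: yes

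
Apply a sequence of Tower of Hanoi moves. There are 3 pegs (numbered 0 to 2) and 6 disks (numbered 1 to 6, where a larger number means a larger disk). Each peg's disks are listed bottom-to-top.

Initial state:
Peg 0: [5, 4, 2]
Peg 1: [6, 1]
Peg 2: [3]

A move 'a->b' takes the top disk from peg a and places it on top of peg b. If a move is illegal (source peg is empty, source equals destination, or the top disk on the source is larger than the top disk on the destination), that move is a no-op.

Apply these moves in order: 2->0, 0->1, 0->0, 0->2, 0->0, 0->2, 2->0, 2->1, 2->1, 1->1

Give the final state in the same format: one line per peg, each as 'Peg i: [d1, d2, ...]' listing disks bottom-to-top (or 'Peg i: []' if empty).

After move 1 (2->0):
Peg 0: [5, 4, 2]
Peg 1: [6, 1]
Peg 2: [3]

After move 2 (0->1):
Peg 0: [5, 4, 2]
Peg 1: [6, 1]
Peg 2: [3]

After move 3 (0->0):
Peg 0: [5, 4, 2]
Peg 1: [6, 1]
Peg 2: [3]

After move 4 (0->2):
Peg 0: [5, 4]
Peg 1: [6, 1]
Peg 2: [3, 2]

After move 5 (0->0):
Peg 0: [5, 4]
Peg 1: [6, 1]
Peg 2: [3, 2]

After move 6 (0->2):
Peg 0: [5, 4]
Peg 1: [6, 1]
Peg 2: [3, 2]

After move 7 (2->0):
Peg 0: [5, 4, 2]
Peg 1: [6, 1]
Peg 2: [3]

After move 8 (2->1):
Peg 0: [5, 4, 2]
Peg 1: [6, 1]
Peg 2: [3]

After move 9 (2->1):
Peg 0: [5, 4, 2]
Peg 1: [6, 1]
Peg 2: [3]

After move 10 (1->1):
Peg 0: [5, 4, 2]
Peg 1: [6, 1]
Peg 2: [3]

Answer: Peg 0: [5, 4, 2]
Peg 1: [6, 1]
Peg 2: [3]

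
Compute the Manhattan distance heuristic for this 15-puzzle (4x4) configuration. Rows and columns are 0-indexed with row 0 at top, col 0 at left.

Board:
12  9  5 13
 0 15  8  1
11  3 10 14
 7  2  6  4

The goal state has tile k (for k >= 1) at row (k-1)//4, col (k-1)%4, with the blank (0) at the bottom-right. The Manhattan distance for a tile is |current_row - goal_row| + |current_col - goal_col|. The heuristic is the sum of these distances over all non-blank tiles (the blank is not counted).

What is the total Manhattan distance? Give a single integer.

Tile 12: (0,0)->(2,3) = 5
Tile 9: (0,1)->(2,0) = 3
Tile 5: (0,2)->(1,0) = 3
Tile 13: (0,3)->(3,0) = 6
Tile 15: (1,1)->(3,2) = 3
Tile 8: (1,2)->(1,3) = 1
Tile 1: (1,3)->(0,0) = 4
Tile 11: (2,0)->(2,2) = 2
Tile 3: (2,1)->(0,2) = 3
Tile 10: (2,2)->(2,1) = 1
Tile 14: (2,3)->(3,1) = 3
Tile 7: (3,0)->(1,2) = 4
Tile 2: (3,1)->(0,1) = 3
Tile 6: (3,2)->(1,1) = 3
Tile 4: (3,3)->(0,3) = 3
Sum: 5 + 3 + 3 + 6 + 3 + 1 + 4 + 2 + 3 + 1 + 3 + 4 + 3 + 3 + 3 = 47

Answer: 47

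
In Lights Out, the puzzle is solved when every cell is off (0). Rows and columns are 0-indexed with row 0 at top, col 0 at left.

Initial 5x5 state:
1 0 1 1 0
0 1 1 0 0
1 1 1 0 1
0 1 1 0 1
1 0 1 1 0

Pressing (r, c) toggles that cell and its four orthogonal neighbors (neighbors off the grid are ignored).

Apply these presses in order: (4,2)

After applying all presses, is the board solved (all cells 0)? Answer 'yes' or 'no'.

Answer: no

Derivation:
After press 1 at (4,2):
1 0 1 1 0
0 1 1 0 0
1 1 1 0 1
0 1 0 0 1
1 1 0 0 0

Lights still on: 13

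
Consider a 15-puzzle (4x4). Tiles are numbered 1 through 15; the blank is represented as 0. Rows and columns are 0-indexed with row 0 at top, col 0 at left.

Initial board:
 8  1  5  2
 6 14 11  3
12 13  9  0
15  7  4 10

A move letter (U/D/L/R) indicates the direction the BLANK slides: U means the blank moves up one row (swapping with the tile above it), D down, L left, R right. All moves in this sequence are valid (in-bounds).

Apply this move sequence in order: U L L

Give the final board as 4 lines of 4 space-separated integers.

After move 1 (U):
 8  1  5  2
 6 14 11  0
12 13  9  3
15  7  4 10

After move 2 (L):
 8  1  5  2
 6 14  0 11
12 13  9  3
15  7  4 10

After move 3 (L):
 8  1  5  2
 6  0 14 11
12 13  9  3
15  7  4 10

Answer:  8  1  5  2
 6  0 14 11
12 13  9  3
15  7  4 10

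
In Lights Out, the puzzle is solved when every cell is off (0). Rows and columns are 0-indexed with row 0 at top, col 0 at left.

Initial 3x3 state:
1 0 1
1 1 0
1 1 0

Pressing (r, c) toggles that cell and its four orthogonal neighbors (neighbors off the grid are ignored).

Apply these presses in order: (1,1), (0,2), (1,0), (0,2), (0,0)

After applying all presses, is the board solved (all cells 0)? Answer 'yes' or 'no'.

After press 1 at (1,1):
1 1 1
0 0 1
1 0 0

After press 2 at (0,2):
1 0 0
0 0 0
1 0 0

After press 3 at (1,0):
0 0 0
1 1 0
0 0 0

After press 4 at (0,2):
0 1 1
1 1 1
0 0 0

After press 5 at (0,0):
1 0 1
0 1 1
0 0 0

Lights still on: 4

Answer: no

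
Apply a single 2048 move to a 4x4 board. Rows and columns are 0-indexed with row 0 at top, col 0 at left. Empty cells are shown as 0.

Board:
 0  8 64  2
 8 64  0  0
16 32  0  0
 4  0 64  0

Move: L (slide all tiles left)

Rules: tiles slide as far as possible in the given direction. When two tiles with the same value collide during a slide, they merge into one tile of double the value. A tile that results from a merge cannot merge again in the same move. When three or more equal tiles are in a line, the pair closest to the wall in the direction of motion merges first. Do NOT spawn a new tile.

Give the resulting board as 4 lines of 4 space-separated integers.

Slide left:
row 0: [0, 8, 64, 2] -> [8, 64, 2, 0]
row 1: [8, 64, 0, 0] -> [8, 64, 0, 0]
row 2: [16, 32, 0, 0] -> [16, 32, 0, 0]
row 3: [4, 0, 64, 0] -> [4, 64, 0, 0]

Answer:  8 64  2  0
 8 64  0  0
16 32  0  0
 4 64  0  0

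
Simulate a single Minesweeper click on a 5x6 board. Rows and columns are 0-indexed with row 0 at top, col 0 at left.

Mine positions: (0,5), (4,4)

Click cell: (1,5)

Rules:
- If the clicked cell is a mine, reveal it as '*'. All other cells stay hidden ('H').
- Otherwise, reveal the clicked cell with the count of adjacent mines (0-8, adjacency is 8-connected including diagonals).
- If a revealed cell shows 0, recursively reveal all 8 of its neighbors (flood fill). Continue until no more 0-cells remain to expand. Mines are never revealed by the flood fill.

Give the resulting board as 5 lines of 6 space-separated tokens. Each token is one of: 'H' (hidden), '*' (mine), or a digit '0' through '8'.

H H H H H H
H H H H H 1
H H H H H H
H H H H H H
H H H H H H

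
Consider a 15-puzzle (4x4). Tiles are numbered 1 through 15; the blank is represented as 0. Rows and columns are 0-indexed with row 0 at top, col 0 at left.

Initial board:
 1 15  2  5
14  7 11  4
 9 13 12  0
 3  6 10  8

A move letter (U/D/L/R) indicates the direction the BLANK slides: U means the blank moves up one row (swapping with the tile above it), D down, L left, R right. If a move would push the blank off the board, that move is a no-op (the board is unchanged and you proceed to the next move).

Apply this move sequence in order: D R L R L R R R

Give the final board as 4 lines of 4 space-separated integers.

Answer:  1 15  2  5
14  7 11  4
 9 13 12  8
 3  6 10  0

Derivation:
After move 1 (D):
 1 15  2  5
14  7 11  4
 9 13 12  8
 3  6 10  0

After move 2 (R):
 1 15  2  5
14  7 11  4
 9 13 12  8
 3  6 10  0

After move 3 (L):
 1 15  2  5
14  7 11  4
 9 13 12  8
 3  6  0 10

After move 4 (R):
 1 15  2  5
14  7 11  4
 9 13 12  8
 3  6 10  0

After move 5 (L):
 1 15  2  5
14  7 11  4
 9 13 12  8
 3  6  0 10

After move 6 (R):
 1 15  2  5
14  7 11  4
 9 13 12  8
 3  6 10  0

After move 7 (R):
 1 15  2  5
14  7 11  4
 9 13 12  8
 3  6 10  0

After move 8 (R):
 1 15  2  5
14  7 11  4
 9 13 12  8
 3  6 10  0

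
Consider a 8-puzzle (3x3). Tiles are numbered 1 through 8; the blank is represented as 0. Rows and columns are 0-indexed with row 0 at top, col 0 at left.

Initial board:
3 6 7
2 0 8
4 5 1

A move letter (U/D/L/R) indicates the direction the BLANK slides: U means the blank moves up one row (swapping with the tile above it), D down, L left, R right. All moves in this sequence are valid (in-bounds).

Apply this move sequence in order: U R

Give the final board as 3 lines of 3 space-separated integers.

Answer: 3 7 0
2 6 8
4 5 1

Derivation:
After move 1 (U):
3 0 7
2 6 8
4 5 1

After move 2 (R):
3 7 0
2 6 8
4 5 1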